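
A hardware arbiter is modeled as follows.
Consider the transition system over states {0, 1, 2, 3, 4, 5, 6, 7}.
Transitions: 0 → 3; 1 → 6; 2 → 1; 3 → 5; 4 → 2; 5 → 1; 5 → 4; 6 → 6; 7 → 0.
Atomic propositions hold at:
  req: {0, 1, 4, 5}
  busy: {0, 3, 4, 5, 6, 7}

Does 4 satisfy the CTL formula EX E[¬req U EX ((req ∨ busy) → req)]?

Yes

Sat(¬req) = {2, 3, 6, 7}
Sat(req ∨ busy) = {0, 1, 3, 4, 5, 6, 7}
Sat((req ∨ busy) → req) = {0, 1, 2, 4, 5}
Sat(EX ((req ∨ busy) → req)) = {s : some successor in {0, 1, 2, 4, 5}} = {2, 3, 4, 5, 7}
E[¬req U EX ((req ∨ busy) → req)]: least fixpoint, start Z0 = Sat(EX ((req ∨ busy) → req)) = {2, 3, 4, 5, 7}, add states in Sat(¬req) with some successor in Z. Already a fixed point.
Sat(E[¬req U EX ((req ∨ busy) → req)]) = {2, 3, 4, 5, 7}
Sat(EX E[¬req U EX ((req ∨ busy) → req)]) = {s : some successor in {2, 3, 4, 5, 7}} = {0, 3, 4, 5}
4 ∈ Sat(EX E[¬req U EX ((req ∨ busy) → req)]) = {0, 3, 4, 5}, so the formula holds at 4.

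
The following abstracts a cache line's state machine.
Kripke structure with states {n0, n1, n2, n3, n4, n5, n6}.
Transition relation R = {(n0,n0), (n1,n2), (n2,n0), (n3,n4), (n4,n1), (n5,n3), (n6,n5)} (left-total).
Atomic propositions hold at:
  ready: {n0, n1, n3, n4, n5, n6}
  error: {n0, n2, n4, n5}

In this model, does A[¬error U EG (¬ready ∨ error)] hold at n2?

Yes

Sat(¬error) = {n1, n3, n6}
Sat(¬ready) = {n2}
Sat(¬ready ∨ error) = {n0, n2, n4, n5}
EG (¬ready ∨ error): greatest fixpoint, start Z0 = {n0, n2, n4, n5}, keep only states in Sat with some successor in Z. Z1 = {n0, n2}; fixed.
Sat(EG (¬ready ∨ error)) = {n0, n2}
A[¬error U EG (¬ready ∨ error)]: least fixpoint, start Z0 = Sat(EG (¬ready ∨ error)) = {n0, n2}, add states in Sat(¬error) with every successor in Z. Z1 = {n0, n1, n2}; fixed.
Sat(A[¬error U EG (¬ready ∨ error)]) = {n0, n1, n2}
n2 ∈ Sat(A[¬error U EG (¬ready ∨ error)]) = {n0, n1, n2}, so the formula holds at n2.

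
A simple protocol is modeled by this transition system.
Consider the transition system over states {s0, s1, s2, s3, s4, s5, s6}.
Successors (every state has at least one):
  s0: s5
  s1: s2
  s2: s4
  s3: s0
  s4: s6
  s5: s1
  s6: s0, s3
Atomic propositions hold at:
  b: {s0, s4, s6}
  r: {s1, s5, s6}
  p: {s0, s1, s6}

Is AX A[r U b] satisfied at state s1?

No

A[r U b]: least fixpoint, start Z0 = Sat(b) = {s0, s4, s6}, add states in Sat(r) with every successor in Z. Already a fixed point.
Sat(A[r U b]) = {s0, s4, s6}
Sat(AX A[r U b]) = {s : every successor in {s0, s4, s6}} = {s2, s3, s4}
s1 ∉ Sat(AX A[r U b]) = {s2, s3, s4}, so the formula does not hold at s1.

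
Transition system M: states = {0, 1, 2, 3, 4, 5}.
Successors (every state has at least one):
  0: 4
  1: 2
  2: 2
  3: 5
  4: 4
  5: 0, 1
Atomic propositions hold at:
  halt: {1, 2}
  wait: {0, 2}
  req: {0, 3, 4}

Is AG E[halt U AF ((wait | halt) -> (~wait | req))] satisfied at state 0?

Yes

Sat(wait | halt) = {0, 1, 2}
Sat(~wait) = {1, 3, 4, 5}
Sat(~wait | req) = {0, 1, 3, 4, 5}
Sat((wait | halt) -> (~wait | req)) = {0, 1, 3, 4, 5}
AF ((wait | halt) -> (~wait | req)): least fixpoint, start Z0 = {0, 1, 3, 4, 5}, add states with every successor in Z. Already a fixed point.
Sat(AF ((wait | halt) -> (~wait | req))) = {0, 1, 3, 4, 5}
E[halt U AF ((wait | halt) -> (~wait | req))]: least fixpoint, start Z0 = Sat(AF ((wait | halt) -> (~wait | req))) = {0, 1, 3, 4, 5}, add states in Sat(halt) with some successor in Z. Already a fixed point.
Sat(E[halt U AF ((wait | halt) -> (~wait | req))]) = {0, 1, 3, 4, 5}
AG E[halt U AF ((wait | halt) -> (~wait | req))]: greatest fixpoint, start Z0 = {0, 1, 3, 4, 5}, keep only states in Sat with every successor in Z. Z1 = {0, 3, 4, 5}; Z2 = {0, 3, 4}; Z3 = {0, 4}; fixed.
Sat(AG E[halt U AF ((wait | halt) -> (~wait | req))]) = {0, 4}
0 ∈ Sat(AG E[halt U AF ((wait | halt) -> (~wait | req))]) = {0, 4}, so the formula holds at 0.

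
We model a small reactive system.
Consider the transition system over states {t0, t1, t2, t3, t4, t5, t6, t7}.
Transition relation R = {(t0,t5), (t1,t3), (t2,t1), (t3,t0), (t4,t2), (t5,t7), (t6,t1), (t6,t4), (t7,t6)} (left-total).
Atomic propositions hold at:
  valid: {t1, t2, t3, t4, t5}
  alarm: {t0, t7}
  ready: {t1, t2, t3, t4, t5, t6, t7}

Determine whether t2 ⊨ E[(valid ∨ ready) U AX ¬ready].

Sat(valid ∨ ready) = {t1, t2, t3, t4, t5, t6, t7}
Sat(¬ready) = {t0}
Sat(AX ¬ready) = {s : every successor in {t0}} = {t3}
E[(valid ∨ ready) U AX ¬ready]: least fixpoint, start Z0 = Sat(AX ¬ready) = {t3}, add states in Sat(valid ∨ ready) with some successor in Z. Z1 = {t1, t3}; Z2 = {t1, t2, t3, t6}; Z3 = {t1, t2, t3, t4, t6, t7}; Z4 = {t1, t2, t3, t4, t5, t6, t7}; fixed.
Sat(E[(valid ∨ ready) U AX ¬ready]) = {t1, t2, t3, t4, t5, t6, t7}
t2 ∈ Sat(E[(valid ∨ ready) U AX ¬ready]) = {t1, t2, t3, t4, t5, t6, t7}, so the formula holds at t2.

Yes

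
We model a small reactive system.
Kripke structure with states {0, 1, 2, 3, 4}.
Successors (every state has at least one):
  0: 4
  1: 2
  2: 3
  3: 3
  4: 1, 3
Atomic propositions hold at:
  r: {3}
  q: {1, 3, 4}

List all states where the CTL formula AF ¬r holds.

Sat(¬r) = {0, 1, 2, 4}
AF ¬r: least fixpoint, start Z0 = {0, 1, 2, 4}, add states with every successor in Z. Already a fixed point.
Sat(AF ¬r) = {0, 1, 2, 4}

{0, 1, 2, 4}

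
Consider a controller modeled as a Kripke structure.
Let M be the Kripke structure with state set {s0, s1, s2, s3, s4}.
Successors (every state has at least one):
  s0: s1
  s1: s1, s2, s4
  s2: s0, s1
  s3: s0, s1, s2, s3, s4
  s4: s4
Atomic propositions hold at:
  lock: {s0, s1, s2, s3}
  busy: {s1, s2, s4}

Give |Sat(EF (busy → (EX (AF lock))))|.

AF lock: least fixpoint, start Z0 = {s0, s1, s2, s3}, add states with every successor in Z. Already a fixed point.
Sat(AF lock) = {s0, s1, s2, s3}
Sat(EX (AF lock)) = {s : some successor in {s0, s1, s2, s3}} = {s0, s1, s2, s3}
Sat(busy → (EX (AF lock))) = {s0, s1, s2, s3}
EF (busy → (EX (AF lock))): least fixpoint, start Z0 = {s0, s1, s2, s3}, add states with some successor in Z. Already a fixed point.
Sat(EF (busy → (EX (AF lock)))) = {s0, s1, s2, s3}
|Sat(EF (busy → (EX (AF lock))))| = |{s0, s1, s2, s3}| = 4.

4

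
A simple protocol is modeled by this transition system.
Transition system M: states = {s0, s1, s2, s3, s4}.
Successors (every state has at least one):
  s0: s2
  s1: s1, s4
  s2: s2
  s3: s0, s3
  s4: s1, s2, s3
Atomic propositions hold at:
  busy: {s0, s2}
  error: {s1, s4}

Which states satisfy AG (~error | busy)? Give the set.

{s0, s2, s3}

Sat(~error) = {s0, s2, s3}
Sat(~error | busy) = {s0, s2, s3}
AG (~error | busy): greatest fixpoint, start Z0 = {s0, s2, s3}, keep only states in Sat with every successor in Z. Already a fixed point.
Sat(AG (~error | busy)) = {s0, s2, s3}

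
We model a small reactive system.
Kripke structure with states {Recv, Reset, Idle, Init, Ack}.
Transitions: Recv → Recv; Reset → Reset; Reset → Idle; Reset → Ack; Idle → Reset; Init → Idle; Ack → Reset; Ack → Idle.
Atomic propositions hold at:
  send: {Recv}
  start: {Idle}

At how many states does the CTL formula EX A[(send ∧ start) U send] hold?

Sat(send ∧ start) = ∅
A[(send ∧ start) U send]: least fixpoint, start Z0 = Sat(send) = {Recv}, add states in Sat(send ∧ start) with every successor in Z. Already a fixed point.
Sat(A[(send ∧ start) U send]) = {Recv}
Sat(EX A[(send ∧ start) U send]) = {s : some successor in {Recv}} = {Recv}
|Sat(EX A[(send ∧ start) U send])| = |{Recv}| = 1.

1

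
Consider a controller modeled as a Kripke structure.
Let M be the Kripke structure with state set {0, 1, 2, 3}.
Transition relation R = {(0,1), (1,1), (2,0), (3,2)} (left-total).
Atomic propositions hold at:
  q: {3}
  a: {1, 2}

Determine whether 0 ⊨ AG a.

No

AG a: greatest fixpoint, start Z0 = {1, 2}, keep only states in Sat with every successor in Z. Z1 = {1}; fixed.
Sat(AG a) = {1}
0 ∉ Sat(AG a) = {1}, so the formula does not hold at 0.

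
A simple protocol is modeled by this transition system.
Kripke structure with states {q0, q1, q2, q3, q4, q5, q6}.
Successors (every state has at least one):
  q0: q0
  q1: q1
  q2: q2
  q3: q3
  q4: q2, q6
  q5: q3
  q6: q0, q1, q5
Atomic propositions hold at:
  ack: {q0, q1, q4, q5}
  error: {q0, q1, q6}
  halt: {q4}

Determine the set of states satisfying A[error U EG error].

{q0, q1, q6}

EG error: greatest fixpoint, start Z0 = {q0, q1, q6}, keep only states in Sat with some successor in Z. Already a fixed point.
Sat(EG error) = {q0, q1, q6}
A[error U EG error]: least fixpoint, start Z0 = Sat(EG error) = {q0, q1, q6}, add states in Sat(error) with every successor in Z. Already a fixed point.
Sat(A[error U EG error]) = {q0, q1, q6}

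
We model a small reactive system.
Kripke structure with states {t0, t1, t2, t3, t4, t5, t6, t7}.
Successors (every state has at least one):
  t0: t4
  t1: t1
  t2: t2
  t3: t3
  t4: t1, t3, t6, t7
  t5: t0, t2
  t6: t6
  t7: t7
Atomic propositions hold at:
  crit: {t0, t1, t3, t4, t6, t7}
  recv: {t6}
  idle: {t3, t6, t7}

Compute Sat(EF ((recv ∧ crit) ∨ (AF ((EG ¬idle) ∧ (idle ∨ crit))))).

Sat(recv ∧ crit) = {t6}
Sat(¬idle) = {t0, t1, t2, t4, t5}
EG ¬idle: greatest fixpoint, start Z0 = {t0, t1, t2, t4, t5}, keep only states in Sat with some successor in Z. Already a fixed point.
Sat(EG ¬idle) = {t0, t1, t2, t4, t5}
Sat(idle ∨ crit) = {t0, t1, t3, t4, t6, t7}
Sat((EG ¬idle) ∧ (idle ∨ crit)) = {t0, t1, t4}
AF ((EG ¬idle) ∧ (idle ∨ crit)): least fixpoint, start Z0 = {t0, t1, t4}, add states with every successor in Z. Already a fixed point.
Sat(AF ((EG ¬idle) ∧ (idle ∨ crit))) = {t0, t1, t4}
Sat((recv ∧ crit) ∨ (AF ((EG ¬idle) ∧ (idle ∨ crit)))) = {t0, t1, t4, t6}
EF ((recv ∧ crit) ∨ (AF ((EG ¬idle) ∧ (idle ∨ crit)))): least fixpoint, start Z0 = {t0, t1, t4, t6}, add states with some successor in Z. Z1 = {t0, t1, t4, t5, t6}; fixed.
Sat(EF ((recv ∧ crit) ∨ (AF ((EG ¬idle) ∧ (idle ∨ crit))))) = {t0, t1, t4, t5, t6}

{t0, t1, t4, t5, t6}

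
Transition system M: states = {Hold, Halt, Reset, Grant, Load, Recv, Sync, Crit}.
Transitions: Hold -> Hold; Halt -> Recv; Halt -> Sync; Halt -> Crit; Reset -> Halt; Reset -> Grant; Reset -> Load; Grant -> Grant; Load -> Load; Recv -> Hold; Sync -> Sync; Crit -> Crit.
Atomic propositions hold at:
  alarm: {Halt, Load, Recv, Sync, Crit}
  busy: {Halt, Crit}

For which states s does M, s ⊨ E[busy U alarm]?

E[busy U alarm]: least fixpoint, start Z0 = Sat(alarm) = {Halt, Load, Recv, Sync, Crit}, add states in Sat(busy) with some successor in Z. Already a fixed point.
Sat(E[busy U alarm]) = {Halt, Load, Recv, Sync, Crit}

{Halt, Load, Recv, Sync, Crit}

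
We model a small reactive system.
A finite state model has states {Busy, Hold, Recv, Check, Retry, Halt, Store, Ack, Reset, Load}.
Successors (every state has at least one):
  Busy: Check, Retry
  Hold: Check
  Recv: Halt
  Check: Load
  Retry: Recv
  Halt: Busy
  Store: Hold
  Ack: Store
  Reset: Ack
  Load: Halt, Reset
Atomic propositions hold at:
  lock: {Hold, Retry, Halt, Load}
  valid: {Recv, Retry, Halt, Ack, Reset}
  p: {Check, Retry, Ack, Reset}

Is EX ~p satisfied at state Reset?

No

Sat(~p) = {Busy, Hold, Recv, Halt, Store, Load}
Sat(EX ~p) = {s : some successor in {Busy, Hold, Recv, Halt, Store, Load}} = {Recv, Check, Retry, Halt, Store, Ack, Load}
Reset ∉ Sat(EX ~p) = {Recv, Check, Retry, Halt, Store, Ack, Load}, so the formula does not hold at Reset.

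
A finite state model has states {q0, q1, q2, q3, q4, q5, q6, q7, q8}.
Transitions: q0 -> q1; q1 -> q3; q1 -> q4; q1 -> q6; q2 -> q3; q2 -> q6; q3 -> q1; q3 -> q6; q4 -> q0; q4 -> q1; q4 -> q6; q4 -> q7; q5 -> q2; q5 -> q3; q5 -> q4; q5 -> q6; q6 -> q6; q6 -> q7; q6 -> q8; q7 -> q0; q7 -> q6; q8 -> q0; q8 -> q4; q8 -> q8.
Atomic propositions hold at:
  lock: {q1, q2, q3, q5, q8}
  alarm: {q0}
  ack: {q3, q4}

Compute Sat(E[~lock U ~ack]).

{q0, q1, q2, q4, q5, q6, q7, q8}

Sat(~lock) = {q0, q4, q6, q7}
Sat(~ack) = {q0, q1, q2, q5, q6, q7, q8}
E[~lock U ~ack]: least fixpoint, start Z0 = Sat(~ack) = {q0, q1, q2, q5, q6, q7, q8}, add states in Sat(~lock) with some successor in Z. Z1 = {q0, q1, q2, q4, q5, q6, q7, q8}; fixed.
Sat(E[~lock U ~ack]) = {q0, q1, q2, q4, q5, q6, q7, q8}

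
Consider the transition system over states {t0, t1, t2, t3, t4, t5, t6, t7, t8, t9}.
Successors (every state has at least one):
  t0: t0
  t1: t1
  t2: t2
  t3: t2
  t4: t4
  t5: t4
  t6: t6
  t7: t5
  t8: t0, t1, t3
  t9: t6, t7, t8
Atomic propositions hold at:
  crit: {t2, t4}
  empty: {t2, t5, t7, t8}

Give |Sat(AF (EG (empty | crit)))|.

Sat(empty | crit) = {t2, t4, t5, t7, t8}
EG (empty | crit): greatest fixpoint, start Z0 = {t2, t4, t5, t7, t8}, keep only states in Sat with some successor in Z. Z1 = {t2, t4, t5, t7}; fixed.
Sat(EG (empty | crit)) = {t2, t4, t5, t7}
AF (EG (empty | crit)): least fixpoint, start Z0 = {t2, t4, t5, t7}, add states with every successor in Z. Z1 = {t2, t3, t4, t5, t7}; fixed.
Sat(AF (EG (empty | crit))) = {t2, t3, t4, t5, t7}
|Sat(AF (EG (empty | crit)))| = |{t2, t3, t4, t5, t7}| = 5.

5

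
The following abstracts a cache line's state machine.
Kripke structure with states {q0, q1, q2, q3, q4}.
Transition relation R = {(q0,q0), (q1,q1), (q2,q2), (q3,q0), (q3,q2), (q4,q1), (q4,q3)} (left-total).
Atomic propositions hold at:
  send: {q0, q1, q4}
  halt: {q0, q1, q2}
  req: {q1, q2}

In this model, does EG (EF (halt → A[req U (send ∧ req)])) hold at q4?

Sat(send ∧ req) = {q1}
A[req U (send ∧ req)]: least fixpoint, start Z0 = Sat((send ∧ req)) = {q1}, add states in Sat(req) with every successor in Z. Already a fixed point.
Sat(A[req U (send ∧ req)]) = {q1}
Sat(halt → A[req U (send ∧ req)]) = {q1, q3, q4}
EF (halt → A[req U (send ∧ req)]): least fixpoint, start Z0 = {q1, q3, q4}, add states with some successor in Z. Already a fixed point.
Sat(EF (halt → A[req U (send ∧ req)])) = {q1, q3, q4}
EG (EF (halt → A[req U (send ∧ req)])): greatest fixpoint, start Z0 = {q1, q3, q4}, keep only states in Sat with some successor in Z. Z1 = {q1, q4}; fixed.
Sat(EG (EF (halt → A[req U (send ∧ req)]))) = {q1, q4}
q4 ∈ Sat(EG (EF (halt → A[req U (send ∧ req)]))) = {q1, q4}, so the formula holds at q4.

Yes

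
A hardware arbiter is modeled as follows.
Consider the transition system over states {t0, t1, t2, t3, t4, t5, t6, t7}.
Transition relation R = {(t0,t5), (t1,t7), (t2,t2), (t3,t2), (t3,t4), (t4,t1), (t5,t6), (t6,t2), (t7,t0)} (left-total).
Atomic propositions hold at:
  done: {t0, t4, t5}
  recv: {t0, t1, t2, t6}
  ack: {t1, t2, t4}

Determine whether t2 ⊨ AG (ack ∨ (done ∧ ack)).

Yes

Sat(done ∧ ack) = {t4}
Sat(ack ∨ (done ∧ ack)) = {t1, t2, t4}
AG (ack ∨ (done ∧ ack)): greatest fixpoint, start Z0 = {t1, t2, t4}, keep only states in Sat with every successor in Z. Z1 = {t2, t4}; Z2 = {t2}; fixed.
Sat(AG (ack ∨ (done ∧ ack))) = {t2}
t2 ∈ Sat(AG (ack ∨ (done ∧ ack))) = {t2}, so the formula holds at t2.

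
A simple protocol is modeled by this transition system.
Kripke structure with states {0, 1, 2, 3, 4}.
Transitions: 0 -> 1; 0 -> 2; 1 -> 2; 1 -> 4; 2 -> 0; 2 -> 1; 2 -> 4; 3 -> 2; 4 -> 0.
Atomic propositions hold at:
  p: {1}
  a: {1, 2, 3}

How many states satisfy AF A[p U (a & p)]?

1

Sat(a & p) = {1}
A[p U (a & p)]: least fixpoint, start Z0 = Sat((a & p)) = {1}, add states in Sat(p) with every successor in Z. Already a fixed point.
Sat(A[p U (a & p)]) = {1}
AF A[p U (a & p)]: least fixpoint, start Z0 = {1}, add states with every successor in Z. Already a fixed point.
Sat(AF A[p U (a & p)]) = {1}
|Sat(AF A[p U (a & p)])| = |{1}| = 1.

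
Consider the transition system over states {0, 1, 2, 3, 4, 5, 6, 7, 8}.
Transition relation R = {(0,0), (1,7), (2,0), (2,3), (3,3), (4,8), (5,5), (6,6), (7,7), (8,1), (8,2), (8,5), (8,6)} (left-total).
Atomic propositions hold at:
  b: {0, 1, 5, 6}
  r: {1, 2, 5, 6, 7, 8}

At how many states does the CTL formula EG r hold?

EG r: greatest fixpoint, start Z0 = {1, 2, 5, 6, 7, 8}, keep only states in Sat with some successor in Z. Z1 = {1, 5, 6, 7, 8}; fixed.
Sat(EG r) = {1, 5, 6, 7, 8}
|Sat(EG r)| = |{1, 5, 6, 7, 8}| = 5.

5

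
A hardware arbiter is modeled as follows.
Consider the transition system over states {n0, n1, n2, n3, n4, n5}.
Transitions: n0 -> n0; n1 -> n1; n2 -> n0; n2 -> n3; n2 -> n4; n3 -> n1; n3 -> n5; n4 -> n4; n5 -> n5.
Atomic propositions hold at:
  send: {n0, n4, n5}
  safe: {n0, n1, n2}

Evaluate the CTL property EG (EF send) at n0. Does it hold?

EF send: least fixpoint, start Z0 = {n0, n4, n5}, add states with some successor in Z. Z1 = {n0, n2, n3, n4, n5}; fixed.
Sat(EF send) = {n0, n2, n3, n4, n5}
EG (EF send): greatest fixpoint, start Z0 = {n0, n2, n3, n4, n5}, keep only states in Sat with some successor in Z. Already a fixed point.
Sat(EG (EF send)) = {n0, n2, n3, n4, n5}
n0 ∈ Sat(EG (EF send)) = {n0, n2, n3, n4, n5}, so the formula holds at n0.

Yes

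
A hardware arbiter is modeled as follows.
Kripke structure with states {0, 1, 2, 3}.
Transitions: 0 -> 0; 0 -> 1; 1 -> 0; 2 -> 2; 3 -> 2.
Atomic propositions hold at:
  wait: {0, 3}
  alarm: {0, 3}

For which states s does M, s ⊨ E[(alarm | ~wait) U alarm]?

{0, 1, 3}

Sat(~wait) = {1, 2}
Sat(alarm | ~wait) = {0, 1, 2, 3}
E[(alarm | ~wait) U alarm]: least fixpoint, start Z0 = Sat(alarm) = {0, 3}, add states in Sat(alarm | ~wait) with some successor in Z. Z1 = {0, 1, 3}; fixed.
Sat(E[(alarm | ~wait) U alarm]) = {0, 1, 3}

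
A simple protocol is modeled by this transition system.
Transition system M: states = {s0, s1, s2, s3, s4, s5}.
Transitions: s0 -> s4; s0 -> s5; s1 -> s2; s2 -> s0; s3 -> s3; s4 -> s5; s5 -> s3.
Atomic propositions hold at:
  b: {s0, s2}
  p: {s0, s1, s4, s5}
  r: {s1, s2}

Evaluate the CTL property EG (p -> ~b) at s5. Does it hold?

Yes

Sat(~b) = {s1, s3, s4, s5}
Sat(p -> ~b) = {s1, s2, s3, s4, s5}
EG (p -> ~b): greatest fixpoint, start Z0 = {s1, s2, s3, s4, s5}, keep only states in Sat with some successor in Z. Z1 = {s1, s3, s4, s5}; Z2 = {s3, s4, s5}; fixed.
Sat(EG (p -> ~b)) = {s3, s4, s5}
s5 ∈ Sat(EG (p -> ~b)) = {s3, s4, s5}, so the formula holds at s5.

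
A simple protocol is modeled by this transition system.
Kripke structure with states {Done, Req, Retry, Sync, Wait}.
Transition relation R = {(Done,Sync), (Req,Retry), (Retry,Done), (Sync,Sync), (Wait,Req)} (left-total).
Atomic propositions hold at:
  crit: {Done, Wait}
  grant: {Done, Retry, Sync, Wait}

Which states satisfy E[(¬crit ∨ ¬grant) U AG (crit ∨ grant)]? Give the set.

Sat(¬crit) = {Req, Retry, Sync}
Sat(¬grant) = {Req}
Sat(¬crit ∨ ¬grant) = {Req, Retry, Sync}
Sat(crit ∨ grant) = {Done, Retry, Sync, Wait}
AG (crit ∨ grant): greatest fixpoint, start Z0 = {Done, Retry, Sync, Wait}, keep only states in Sat with every successor in Z. Z1 = {Done, Retry, Sync}; fixed.
Sat(AG (crit ∨ grant)) = {Done, Retry, Sync}
E[(¬crit ∨ ¬grant) U AG (crit ∨ grant)]: least fixpoint, start Z0 = Sat(AG (crit ∨ grant)) = {Done, Retry, Sync}, add states in Sat(¬crit ∨ ¬grant) with some successor in Z. Z1 = {Done, Req, Retry, Sync}; fixed.
Sat(E[(¬crit ∨ ¬grant) U AG (crit ∨ grant)]) = {Done, Req, Retry, Sync}

{Done, Req, Retry, Sync}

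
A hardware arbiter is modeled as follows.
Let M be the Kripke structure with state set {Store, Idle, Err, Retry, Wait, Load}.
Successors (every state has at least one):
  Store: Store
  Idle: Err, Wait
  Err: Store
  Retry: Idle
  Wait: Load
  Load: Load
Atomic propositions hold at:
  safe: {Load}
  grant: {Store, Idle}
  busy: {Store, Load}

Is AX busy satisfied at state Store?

Sat(AX busy) = {s : every successor in {Store, Load}} = {Store, Err, Wait, Load}
Store ∈ Sat(AX busy) = {Store, Err, Wait, Load}, so the formula holds at Store.

Yes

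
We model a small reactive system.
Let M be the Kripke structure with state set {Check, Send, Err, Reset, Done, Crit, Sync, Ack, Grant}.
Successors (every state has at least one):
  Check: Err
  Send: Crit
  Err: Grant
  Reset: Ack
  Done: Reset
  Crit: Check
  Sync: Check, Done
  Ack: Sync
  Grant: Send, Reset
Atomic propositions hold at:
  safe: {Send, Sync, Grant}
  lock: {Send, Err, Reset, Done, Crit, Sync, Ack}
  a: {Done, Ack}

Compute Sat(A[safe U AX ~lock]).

{Send, Err, Crit}

Sat(~lock) = {Check, Grant}
Sat(AX ~lock) = {s : every successor in {Check, Grant}} = {Err, Crit}
A[safe U AX ~lock]: least fixpoint, start Z0 = Sat(AX ~lock) = {Err, Crit}, add states in Sat(safe) with every successor in Z. Z1 = {Send, Err, Crit}; fixed.
Sat(A[safe U AX ~lock]) = {Send, Err, Crit}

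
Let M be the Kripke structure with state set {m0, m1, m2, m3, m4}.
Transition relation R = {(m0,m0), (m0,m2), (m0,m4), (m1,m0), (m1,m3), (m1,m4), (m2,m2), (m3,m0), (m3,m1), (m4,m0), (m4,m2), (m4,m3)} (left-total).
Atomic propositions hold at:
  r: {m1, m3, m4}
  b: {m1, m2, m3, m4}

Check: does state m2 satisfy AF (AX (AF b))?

Yes

AF b: least fixpoint, start Z0 = {m1, m2, m3, m4}, add states with every successor in Z. Already a fixed point.
Sat(AF b) = {m1, m2, m3, m4}
Sat(AX (AF b)) = {s : every successor in {m1, m2, m3, m4}} = {m2}
AF (AX (AF b)): least fixpoint, start Z0 = {m2}, add states with every successor in Z. Already a fixed point.
Sat(AF (AX (AF b))) = {m2}
m2 ∈ Sat(AF (AX (AF b))) = {m2}, so the formula holds at m2.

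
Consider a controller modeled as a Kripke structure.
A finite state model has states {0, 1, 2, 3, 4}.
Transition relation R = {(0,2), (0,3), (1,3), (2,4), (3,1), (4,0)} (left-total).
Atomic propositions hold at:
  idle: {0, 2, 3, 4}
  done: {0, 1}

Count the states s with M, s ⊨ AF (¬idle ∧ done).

2

Sat(¬idle) = {1}
Sat(¬idle ∧ done) = {1}
AF (¬idle ∧ done): least fixpoint, start Z0 = {1}, add states with every successor in Z. Z1 = {1, 3}; fixed.
Sat(AF (¬idle ∧ done)) = {1, 3}
|Sat(AF (¬idle ∧ done))| = |{1, 3}| = 2.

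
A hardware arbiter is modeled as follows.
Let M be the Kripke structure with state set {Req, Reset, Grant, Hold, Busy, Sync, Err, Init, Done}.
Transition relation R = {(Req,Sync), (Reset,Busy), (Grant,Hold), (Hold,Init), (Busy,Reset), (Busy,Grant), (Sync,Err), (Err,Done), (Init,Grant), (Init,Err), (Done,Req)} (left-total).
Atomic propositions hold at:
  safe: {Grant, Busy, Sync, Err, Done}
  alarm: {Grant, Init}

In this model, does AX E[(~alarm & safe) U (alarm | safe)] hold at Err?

Sat(~alarm) = {Req, Reset, Hold, Busy, Sync, Err, Done}
Sat(~alarm & safe) = {Busy, Sync, Err, Done}
Sat(alarm | safe) = {Grant, Busy, Sync, Err, Init, Done}
E[(~alarm & safe) U (alarm | safe)]: least fixpoint, start Z0 = Sat((alarm | safe)) = {Grant, Busy, Sync, Err, Init, Done}, add states in Sat(~alarm & safe) with some successor in Z. Already a fixed point.
Sat(E[(~alarm & safe) U (alarm | safe)]) = {Grant, Busy, Sync, Err, Init, Done}
Sat(AX E[(~alarm & safe) U (alarm | safe)]) = {s : every successor in {Grant, Busy, Sync, Err, Init, Done}} = {Req, Reset, Hold, Sync, Err, Init}
Err ∈ Sat(AX E[(~alarm & safe) U (alarm | safe)]) = {Req, Reset, Hold, Sync, Err, Init}, so the formula holds at Err.

Yes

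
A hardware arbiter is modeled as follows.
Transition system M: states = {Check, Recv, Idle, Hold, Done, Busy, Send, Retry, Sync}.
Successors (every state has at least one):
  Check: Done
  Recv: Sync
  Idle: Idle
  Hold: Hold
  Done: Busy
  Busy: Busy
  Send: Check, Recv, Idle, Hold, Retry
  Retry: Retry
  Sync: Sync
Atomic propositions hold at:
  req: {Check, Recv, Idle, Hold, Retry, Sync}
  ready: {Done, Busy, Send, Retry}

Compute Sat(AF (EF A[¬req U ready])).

{Check, Done, Busy, Send, Retry}

Sat(¬req) = {Done, Busy, Send}
A[¬req U ready]: least fixpoint, start Z0 = Sat(ready) = {Done, Busy, Send, Retry}, add states in Sat(¬req) with every successor in Z. Already a fixed point.
Sat(A[¬req U ready]) = {Done, Busy, Send, Retry}
EF A[¬req U ready]: least fixpoint, start Z0 = {Done, Busy, Send, Retry}, add states with some successor in Z. Z1 = {Check, Done, Busy, Send, Retry}; fixed.
Sat(EF A[¬req U ready]) = {Check, Done, Busy, Send, Retry}
AF (EF A[¬req U ready]): least fixpoint, start Z0 = {Check, Done, Busy, Send, Retry}, add states with every successor in Z. Already a fixed point.
Sat(AF (EF A[¬req U ready])) = {Check, Done, Busy, Send, Retry}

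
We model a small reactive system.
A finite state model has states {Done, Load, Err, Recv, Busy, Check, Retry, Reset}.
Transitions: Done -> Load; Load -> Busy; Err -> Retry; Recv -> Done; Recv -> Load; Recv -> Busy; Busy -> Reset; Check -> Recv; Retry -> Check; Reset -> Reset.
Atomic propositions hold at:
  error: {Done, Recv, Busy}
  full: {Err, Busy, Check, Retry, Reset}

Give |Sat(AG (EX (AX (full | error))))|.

5

Sat(full | error) = {Done, Err, Recv, Busy, Check, Retry, Reset}
Sat(AX (full | error)) = {s : every successor in {Done, Err, Recv, Busy, Check, Retry, Reset}} = {Load, Err, Busy, Check, Retry, Reset}
Sat(EX (AX (full | error))) = {s : some successor in {Load, Err, Busy, Check, Retry, Reset}} = {Done, Load, Err, Recv, Busy, Retry, Reset}
AG (EX (AX (full | error))): greatest fixpoint, start Z0 = {Done, Load, Err, Recv, Busy, Retry, Reset}, keep only states in Sat with every successor in Z. Z1 = {Done, Load, Err, Recv, Busy, Reset}; Z2 = {Done, Load, Recv, Busy, Reset}; fixed.
Sat(AG (EX (AX (full | error)))) = {Done, Load, Recv, Busy, Reset}
|Sat(AG (EX (AX (full | error))))| = |{Done, Load, Recv, Busy, Reset}| = 5.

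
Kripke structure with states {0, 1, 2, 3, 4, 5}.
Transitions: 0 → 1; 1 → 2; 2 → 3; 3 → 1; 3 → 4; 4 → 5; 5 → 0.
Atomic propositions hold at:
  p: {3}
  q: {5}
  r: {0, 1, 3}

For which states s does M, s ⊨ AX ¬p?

{0, 1, 3, 4, 5}

Sat(¬p) = {0, 1, 2, 4, 5}
Sat(AX ¬p) = {s : every successor in {0, 1, 2, 4, 5}} = {0, 1, 3, 4, 5}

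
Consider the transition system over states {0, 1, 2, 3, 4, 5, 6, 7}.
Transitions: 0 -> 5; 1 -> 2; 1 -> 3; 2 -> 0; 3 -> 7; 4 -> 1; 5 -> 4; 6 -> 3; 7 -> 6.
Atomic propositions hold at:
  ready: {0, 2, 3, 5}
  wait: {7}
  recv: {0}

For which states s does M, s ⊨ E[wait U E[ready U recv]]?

{0, 2}

E[ready U recv]: least fixpoint, start Z0 = Sat(recv) = {0}, add states in Sat(ready) with some successor in Z. Z1 = {0, 2}; fixed.
Sat(E[ready U recv]) = {0, 2}
E[wait U E[ready U recv]]: least fixpoint, start Z0 = Sat(E[ready U recv]) = {0, 2}, add states in Sat(wait) with some successor in Z. Already a fixed point.
Sat(E[wait U E[ready U recv]]) = {0, 2}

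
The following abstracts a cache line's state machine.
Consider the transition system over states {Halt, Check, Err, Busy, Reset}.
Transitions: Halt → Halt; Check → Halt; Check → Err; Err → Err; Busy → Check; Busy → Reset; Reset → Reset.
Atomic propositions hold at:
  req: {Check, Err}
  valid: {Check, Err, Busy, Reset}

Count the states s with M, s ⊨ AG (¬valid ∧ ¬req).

Sat(¬valid) = {Halt}
Sat(¬req) = {Halt, Busy, Reset}
Sat(¬valid ∧ ¬req) = {Halt}
AG (¬valid ∧ ¬req): greatest fixpoint, start Z0 = {Halt}, keep only states in Sat with every successor in Z. Already a fixed point.
Sat(AG (¬valid ∧ ¬req)) = {Halt}
|Sat(AG (¬valid ∧ ¬req))| = |{Halt}| = 1.

1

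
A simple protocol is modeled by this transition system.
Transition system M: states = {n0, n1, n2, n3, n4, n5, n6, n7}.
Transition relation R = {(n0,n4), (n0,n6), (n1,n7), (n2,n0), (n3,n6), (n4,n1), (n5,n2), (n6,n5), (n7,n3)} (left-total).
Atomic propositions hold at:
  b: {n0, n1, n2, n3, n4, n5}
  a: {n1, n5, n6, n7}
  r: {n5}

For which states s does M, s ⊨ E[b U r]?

E[b U r]: least fixpoint, start Z0 = Sat(r) = {n5}, add states in Sat(b) with some successor in Z. Already a fixed point.
Sat(E[b U r]) = {n5}

{n5}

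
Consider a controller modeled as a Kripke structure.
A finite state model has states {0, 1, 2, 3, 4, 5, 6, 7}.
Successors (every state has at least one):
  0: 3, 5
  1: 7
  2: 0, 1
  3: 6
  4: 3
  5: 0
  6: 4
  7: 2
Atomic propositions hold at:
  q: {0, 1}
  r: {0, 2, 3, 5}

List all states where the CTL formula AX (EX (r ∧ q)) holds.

Sat(r ∧ q) = {0}
Sat(EX (r ∧ q)) = {s : some successor in {0}} = {2, 5}
Sat(AX (EX (r ∧ q))) = {s : every successor in {2, 5}} = {7}

{7}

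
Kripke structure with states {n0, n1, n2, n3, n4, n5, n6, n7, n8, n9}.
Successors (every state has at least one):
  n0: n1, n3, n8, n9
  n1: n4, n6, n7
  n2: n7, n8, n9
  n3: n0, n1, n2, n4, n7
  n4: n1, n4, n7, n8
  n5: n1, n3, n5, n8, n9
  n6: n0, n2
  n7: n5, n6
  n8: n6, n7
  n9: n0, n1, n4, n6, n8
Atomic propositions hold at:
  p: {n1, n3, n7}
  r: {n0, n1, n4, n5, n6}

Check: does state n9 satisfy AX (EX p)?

No

Sat(EX p) = {s : some successor in {n1, n3, n7}} = {n0, n1, n2, n3, n4, n5, n8, n9}
Sat(AX (EX p)) = {s : every successor in {n0, n1, n2, n3, n4, n5, n8, n9}} = {n0, n5, n6}
n9 ∉ Sat(AX (EX p)) = {n0, n5, n6}, so the formula does not hold at n9.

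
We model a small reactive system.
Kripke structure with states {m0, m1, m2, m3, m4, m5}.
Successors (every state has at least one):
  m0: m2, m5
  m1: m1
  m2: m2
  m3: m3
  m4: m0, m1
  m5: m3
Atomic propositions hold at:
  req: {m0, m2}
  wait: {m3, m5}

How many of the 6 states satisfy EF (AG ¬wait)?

Sat(¬wait) = {m0, m1, m2, m4}
AG ¬wait: greatest fixpoint, start Z0 = {m0, m1, m2, m4}, keep only states in Sat with every successor in Z. Z1 = {m1, m2, m4}; Z2 = {m1, m2}; fixed.
Sat(AG ¬wait) = {m1, m2}
EF (AG ¬wait): least fixpoint, start Z0 = {m1, m2}, add states with some successor in Z. Z1 = {m0, m1, m2, m4}; fixed.
Sat(EF (AG ¬wait)) = {m0, m1, m2, m4}
|Sat(EF (AG ¬wait))| = |{m0, m1, m2, m4}| = 4.

4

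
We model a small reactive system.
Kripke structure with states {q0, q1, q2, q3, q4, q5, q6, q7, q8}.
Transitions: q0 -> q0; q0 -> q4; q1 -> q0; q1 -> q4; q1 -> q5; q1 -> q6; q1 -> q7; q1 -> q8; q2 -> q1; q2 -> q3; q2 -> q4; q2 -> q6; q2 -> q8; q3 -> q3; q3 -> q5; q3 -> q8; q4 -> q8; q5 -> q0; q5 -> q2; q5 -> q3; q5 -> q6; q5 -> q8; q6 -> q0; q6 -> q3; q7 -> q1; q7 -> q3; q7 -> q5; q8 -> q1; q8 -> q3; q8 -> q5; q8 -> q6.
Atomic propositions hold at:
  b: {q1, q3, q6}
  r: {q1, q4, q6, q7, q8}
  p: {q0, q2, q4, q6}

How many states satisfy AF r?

AF r: least fixpoint, start Z0 = {q1, q4, q6, q7, q8}, add states with every successor in Z. Already a fixed point.
Sat(AF r) = {q1, q4, q6, q7, q8}
|Sat(AF r)| = |{q1, q4, q6, q7, q8}| = 5.

5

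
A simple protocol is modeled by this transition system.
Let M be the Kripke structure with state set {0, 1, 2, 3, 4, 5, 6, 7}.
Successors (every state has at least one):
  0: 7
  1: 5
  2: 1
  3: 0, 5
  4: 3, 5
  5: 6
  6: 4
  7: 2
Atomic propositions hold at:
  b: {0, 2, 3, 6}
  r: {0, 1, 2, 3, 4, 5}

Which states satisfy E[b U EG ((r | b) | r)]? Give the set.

Sat(r | b) = {0, 1, 2, 3, 4, 5, 6}
Sat((r | b) | r) = {0, 1, 2, 3, 4, 5, 6}
EG ((r | b) | r): greatest fixpoint, start Z0 = {0, 1, 2, 3, 4, 5, 6}, keep only states in Sat with some successor in Z. Z1 = {1, 2, 3, 4, 5, 6}; fixed.
Sat(EG ((r | b) | r)) = {1, 2, 3, 4, 5, 6}
E[b U EG ((r | b) | r)]: least fixpoint, start Z0 = Sat(EG ((r | b) | r)) = {1, 2, 3, 4, 5, 6}, add states in Sat(b) with some successor in Z. Already a fixed point.
Sat(E[b U EG ((r | b) | r)]) = {1, 2, 3, 4, 5, 6}

{1, 2, 3, 4, 5, 6}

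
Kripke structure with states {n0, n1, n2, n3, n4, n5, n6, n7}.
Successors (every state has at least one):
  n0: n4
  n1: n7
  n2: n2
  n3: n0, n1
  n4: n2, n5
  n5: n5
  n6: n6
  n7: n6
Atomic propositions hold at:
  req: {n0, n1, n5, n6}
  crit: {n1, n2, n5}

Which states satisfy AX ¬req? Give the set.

Sat(¬req) = {n2, n3, n4, n7}
Sat(AX ¬req) = {s : every successor in {n2, n3, n4, n7}} = {n0, n1, n2}

{n0, n1, n2}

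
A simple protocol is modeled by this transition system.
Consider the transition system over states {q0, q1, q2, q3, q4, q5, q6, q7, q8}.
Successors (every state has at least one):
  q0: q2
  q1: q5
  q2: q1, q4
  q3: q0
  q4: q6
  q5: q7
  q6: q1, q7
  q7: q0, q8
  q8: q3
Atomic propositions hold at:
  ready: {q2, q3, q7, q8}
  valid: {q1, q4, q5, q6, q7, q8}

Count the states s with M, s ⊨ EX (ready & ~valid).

2

Sat(~valid) = {q0, q2, q3}
Sat(ready & ~valid) = {q2, q3}
Sat(EX (ready & ~valid)) = {s : some successor in {q2, q3}} = {q0, q8}
|Sat(EX (ready & ~valid))| = |{q0, q8}| = 2.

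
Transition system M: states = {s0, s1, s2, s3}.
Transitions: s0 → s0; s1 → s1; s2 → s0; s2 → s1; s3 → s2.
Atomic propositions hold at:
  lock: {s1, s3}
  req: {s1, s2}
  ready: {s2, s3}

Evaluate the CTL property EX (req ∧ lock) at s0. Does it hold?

Sat(req ∧ lock) = {s1}
Sat(EX (req ∧ lock)) = {s : some successor in {s1}} = {s1, s2}
s0 ∉ Sat(EX (req ∧ lock)) = {s1, s2}, so the formula does not hold at s0.

No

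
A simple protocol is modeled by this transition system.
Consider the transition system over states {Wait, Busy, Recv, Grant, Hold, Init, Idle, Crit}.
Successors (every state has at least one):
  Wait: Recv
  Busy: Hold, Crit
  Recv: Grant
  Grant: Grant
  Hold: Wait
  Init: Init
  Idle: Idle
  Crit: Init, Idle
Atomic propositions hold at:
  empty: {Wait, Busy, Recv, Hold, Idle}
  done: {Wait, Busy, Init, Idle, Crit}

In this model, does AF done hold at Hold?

Yes

AF done: least fixpoint, start Z0 = {Wait, Busy, Init, Idle, Crit}, add states with every successor in Z. Z1 = {Wait, Busy, Hold, Init, Idle, Crit}; fixed.
Sat(AF done) = {Wait, Busy, Hold, Init, Idle, Crit}
Hold ∈ Sat(AF done) = {Wait, Busy, Hold, Init, Idle, Crit}, so the formula holds at Hold.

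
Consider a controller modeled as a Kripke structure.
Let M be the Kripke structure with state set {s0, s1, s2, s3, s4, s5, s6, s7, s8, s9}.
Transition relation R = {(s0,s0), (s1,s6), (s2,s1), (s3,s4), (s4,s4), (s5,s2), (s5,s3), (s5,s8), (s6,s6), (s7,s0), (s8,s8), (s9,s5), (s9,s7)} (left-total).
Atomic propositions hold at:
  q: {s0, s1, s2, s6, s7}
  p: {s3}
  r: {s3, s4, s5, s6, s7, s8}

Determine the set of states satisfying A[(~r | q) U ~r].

Sat(~r) = {s0, s1, s2, s9}
Sat(~r | q) = {s0, s1, s2, s6, s7, s9}
A[(~r | q) U ~r]: least fixpoint, start Z0 = Sat(~r) = {s0, s1, s2, s9}, add states in Sat(~r | q) with every successor in Z. Z1 = {s0, s1, s2, s7, s9}; fixed.
Sat(A[(~r | q) U ~r]) = {s0, s1, s2, s7, s9}

{s0, s1, s2, s7, s9}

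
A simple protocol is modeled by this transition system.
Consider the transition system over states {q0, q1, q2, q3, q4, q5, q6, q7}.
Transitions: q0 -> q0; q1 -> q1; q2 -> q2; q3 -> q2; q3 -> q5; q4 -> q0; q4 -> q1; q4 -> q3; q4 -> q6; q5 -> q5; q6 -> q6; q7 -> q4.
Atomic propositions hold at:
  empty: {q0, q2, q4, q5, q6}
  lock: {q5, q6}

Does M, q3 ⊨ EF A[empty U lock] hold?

Yes

A[empty U lock]: least fixpoint, start Z0 = Sat(lock) = {q5, q6}, add states in Sat(empty) with every successor in Z. Already a fixed point.
Sat(A[empty U lock]) = {q5, q6}
EF A[empty U lock]: least fixpoint, start Z0 = {q5, q6}, add states with some successor in Z. Z1 = {q3, q4, q5, q6}; Z2 = {q3, q4, q5, q6, q7}; fixed.
Sat(EF A[empty U lock]) = {q3, q4, q5, q6, q7}
q3 ∈ Sat(EF A[empty U lock]) = {q3, q4, q5, q6, q7}, so the formula holds at q3.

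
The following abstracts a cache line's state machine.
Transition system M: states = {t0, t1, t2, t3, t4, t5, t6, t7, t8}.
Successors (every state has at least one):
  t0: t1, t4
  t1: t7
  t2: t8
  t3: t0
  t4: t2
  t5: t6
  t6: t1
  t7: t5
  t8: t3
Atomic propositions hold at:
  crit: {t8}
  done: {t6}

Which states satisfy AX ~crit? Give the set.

Sat(~crit) = {t0, t1, t2, t3, t4, t5, t6, t7}
Sat(AX ~crit) = {s : every successor in {t0, t1, t2, t3, t4, t5, t6, t7}} = {t0, t1, t3, t4, t5, t6, t7, t8}

{t0, t1, t3, t4, t5, t6, t7, t8}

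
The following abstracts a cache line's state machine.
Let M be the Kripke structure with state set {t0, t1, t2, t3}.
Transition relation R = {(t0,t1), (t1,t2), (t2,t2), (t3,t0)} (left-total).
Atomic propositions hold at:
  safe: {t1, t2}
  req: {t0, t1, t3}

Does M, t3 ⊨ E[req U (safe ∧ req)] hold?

Yes

Sat(safe ∧ req) = {t1}
E[req U (safe ∧ req)]: least fixpoint, start Z0 = Sat((safe ∧ req)) = {t1}, add states in Sat(req) with some successor in Z. Z1 = {t0, t1}; Z2 = {t0, t1, t3}; fixed.
Sat(E[req U (safe ∧ req)]) = {t0, t1, t3}
t3 ∈ Sat(E[req U (safe ∧ req)]) = {t0, t1, t3}, so the formula holds at t3.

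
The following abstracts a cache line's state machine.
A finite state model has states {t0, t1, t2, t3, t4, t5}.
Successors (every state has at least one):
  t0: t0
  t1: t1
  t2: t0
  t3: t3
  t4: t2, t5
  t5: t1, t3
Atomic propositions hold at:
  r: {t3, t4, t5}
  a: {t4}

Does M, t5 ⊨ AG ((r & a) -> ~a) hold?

Yes

Sat(r & a) = {t4}
Sat(~a) = {t0, t1, t2, t3, t5}
Sat((r & a) -> ~a) = {t0, t1, t2, t3, t5}
AG ((r & a) -> ~a): greatest fixpoint, start Z0 = {t0, t1, t2, t3, t5}, keep only states in Sat with every successor in Z. Already a fixed point.
Sat(AG ((r & a) -> ~a)) = {t0, t1, t2, t3, t5}
t5 ∈ Sat(AG ((r & a) -> ~a)) = {t0, t1, t2, t3, t5}, so the formula holds at t5.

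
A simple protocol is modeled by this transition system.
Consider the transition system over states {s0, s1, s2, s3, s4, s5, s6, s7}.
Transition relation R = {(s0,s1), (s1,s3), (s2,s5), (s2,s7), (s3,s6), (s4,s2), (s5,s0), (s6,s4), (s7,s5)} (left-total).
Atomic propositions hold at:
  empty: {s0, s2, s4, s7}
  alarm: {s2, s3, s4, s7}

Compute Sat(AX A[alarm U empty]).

A[alarm U empty]: least fixpoint, start Z0 = Sat(empty) = {s0, s2, s4, s7}, add states in Sat(alarm) with every successor in Z. Already a fixed point.
Sat(A[alarm U empty]) = {s0, s2, s4, s7}
Sat(AX A[alarm U empty]) = {s : every successor in {s0, s2, s4, s7}} = {s4, s5, s6}

{s4, s5, s6}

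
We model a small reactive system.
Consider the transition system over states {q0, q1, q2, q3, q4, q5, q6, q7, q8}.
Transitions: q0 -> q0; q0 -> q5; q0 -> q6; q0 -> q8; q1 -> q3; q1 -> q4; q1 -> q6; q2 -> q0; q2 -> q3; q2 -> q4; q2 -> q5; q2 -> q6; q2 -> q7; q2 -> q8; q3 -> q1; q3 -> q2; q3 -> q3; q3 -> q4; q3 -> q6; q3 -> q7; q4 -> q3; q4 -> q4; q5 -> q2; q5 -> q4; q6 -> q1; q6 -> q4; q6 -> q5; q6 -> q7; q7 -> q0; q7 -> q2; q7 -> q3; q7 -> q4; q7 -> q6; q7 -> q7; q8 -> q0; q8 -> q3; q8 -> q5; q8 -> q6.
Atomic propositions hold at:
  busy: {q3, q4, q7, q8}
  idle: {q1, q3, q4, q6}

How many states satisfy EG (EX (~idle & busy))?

5

Sat(~idle) = {q0, q2, q5, q7, q8}
Sat(~idle & busy) = {q7, q8}
Sat(EX (~idle & busy)) = {s : some successor in {q7, q8}} = {q0, q2, q3, q6, q7}
EG (EX (~idle & busy)): greatest fixpoint, start Z0 = {q0, q2, q3, q6, q7}, keep only states in Sat with some successor in Z. Already a fixed point.
Sat(EG (EX (~idle & busy))) = {q0, q2, q3, q6, q7}
|Sat(EG (EX (~idle & busy)))| = |{q0, q2, q3, q6, q7}| = 5.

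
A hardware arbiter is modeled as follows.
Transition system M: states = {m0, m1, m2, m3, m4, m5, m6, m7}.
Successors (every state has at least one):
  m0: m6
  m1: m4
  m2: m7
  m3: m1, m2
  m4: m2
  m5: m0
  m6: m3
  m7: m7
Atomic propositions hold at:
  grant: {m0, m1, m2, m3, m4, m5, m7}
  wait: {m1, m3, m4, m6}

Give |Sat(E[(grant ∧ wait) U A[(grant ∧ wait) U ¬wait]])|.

7

Sat(grant ∧ wait) = {m1, m3, m4}
Sat(¬wait) = {m0, m2, m5, m7}
A[(grant ∧ wait) U ¬wait]: least fixpoint, start Z0 = Sat(¬wait) = {m0, m2, m5, m7}, add states in Sat(grant ∧ wait) with every successor in Z. Z1 = {m0, m2, m4, m5, m7}; Z2 = {m0, m1, m2, m4, m5, m7}; Z3 = {m0, m1, m2, m3, m4, m5, m7}; fixed.
Sat(A[(grant ∧ wait) U ¬wait]) = {m0, m1, m2, m3, m4, m5, m7}
E[(grant ∧ wait) U A[(grant ∧ wait) U ¬wait]]: least fixpoint, start Z0 = Sat(A[(grant ∧ wait) U ¬wait]) = {m0, m1, m2, m3, m4, m5, m7}, add states in Sat(grant ∧ wait) with some successor in Z. Already a fixed point.
Sat(E[(grant ∧ wait) U A[(grant ∧ wait) U ¬wait]]) = {m0, m1, m2, m3, m4, m5, m7}
|Sat(E[(grant ∧ wait) U A[(grant ∧ wait) U ¬wait]])| = |{m0, m1, m2, m3, m4, m5, m7}| = 7.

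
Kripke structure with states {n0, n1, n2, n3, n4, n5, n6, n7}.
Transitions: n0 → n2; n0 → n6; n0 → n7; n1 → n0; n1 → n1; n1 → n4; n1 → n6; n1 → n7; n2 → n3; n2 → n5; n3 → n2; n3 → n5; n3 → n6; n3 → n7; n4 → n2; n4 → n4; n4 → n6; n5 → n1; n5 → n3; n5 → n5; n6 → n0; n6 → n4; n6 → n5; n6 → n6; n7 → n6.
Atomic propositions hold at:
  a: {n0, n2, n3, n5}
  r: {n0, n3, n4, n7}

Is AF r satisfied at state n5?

AF r: least fixpoint, start Z0 = {n0, n3, n4, n7}, add states with every successor in Z. Already a fixed point.
Sat(AF r) = {n0, n3, n4, n7}
n5 ∉ Sat(AF r) = {n0, n3, n4, n7}, so the formula does not hold at n5.

No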